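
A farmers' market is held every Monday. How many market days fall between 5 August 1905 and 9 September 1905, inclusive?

5

5 August 1905 is a Saturday.
That's 36 days from start to end, counting both.
36 = 7 × 5 + 1, so there are 5 full weeks plus 1 extra day.
Each full week contributes one Monday: 5 so far.
The 1 extra day is Saturday — none qualify.
Total: 5 + 0 = 5.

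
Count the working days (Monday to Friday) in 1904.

January 1, 1904 is a Friday.
The range spans 366 days (inclusive of both endpoints).
366 = 7 × 52 + 2, so there are 52 full weeks plus 2 extra days.
Each full week contributes 5 weekdays (Mon–Fri): 52 × 5 = 260.
The 2 extra days are Fri, Sat — 1 of them qualifies.
Total: 260 + 1 = 261.

261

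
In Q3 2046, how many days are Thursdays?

1 July 2046 is a Sunday.
The range spans 92 days (inclusive of both endpoints).
92 = 7 × 13 + 1, so there are 13 full weeks plus 1 extra day.
Each full week contributes one Thursday: 13 so far.
The 1 extra day is Sunday — none qualify.
Total: 13 + 0 = 13.

13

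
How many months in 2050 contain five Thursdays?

A month has five Thursdays exactly when Thursday falls within its first (length − 28) days.
Jan: 31 days, starts Sat → 5 of Sat, Sun, Mon
Feb: 28 days, starts Tue → 5 of (none)
Mar: 31 days, starts Tue → 5 of Tue, Wed, Thu ✓
Apr: 30 days, starts Fri → 5 of Fri, Sat
May: 31 days, starts Sun → 5 of Sun, Mon, Tue
Jun: 30 days, starts Wed → 5 of Wed, Thu ✓
Jul: 31 days, starts Fri → 5 of Fri, Sat, Sun
Aug: 31 days, starts Mon → 5 of Mon, Tue, Wed
Sep: 30 days, starts Thu → 5 of Thu, Fri ✓
Oct: 31 days, starts Sat → 5 of Sat, Sun, Mon
Nov: 30 days, starts Tue → 5 of Tue, Wed
Dec: 31 days, starts Thu → 5 of Thu, Fri, Sat ✓
Months with five Thursdays: Mar, Jun, Sep, Dec.

4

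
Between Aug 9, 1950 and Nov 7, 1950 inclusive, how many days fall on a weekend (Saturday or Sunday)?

26

Aug 9, 1950 is a Wednesday.
That's 91 days from start to end, counting both.
91 = 7 × 13, so the span is exactly 13 full weeks.
Each full week contributes 2 weekend days (Sat, Sun): 13 × 2 = 26.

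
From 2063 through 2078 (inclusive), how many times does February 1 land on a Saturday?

2

Day of week of February 1 in each year:
2063: Thu, 2064: Fri, 2065: Sun, 2066: Mon, 2067: Tue, 2068: Wed, 2069: Fri, 2070: Sat ✓, 2071: Sun, 2072: Mon, 2073: Wed, 2074: Thu, 2075: Fri, 2076: Sat ✓, 2077: Mon, 2078: Tue
Saturdays: 2070, 2076.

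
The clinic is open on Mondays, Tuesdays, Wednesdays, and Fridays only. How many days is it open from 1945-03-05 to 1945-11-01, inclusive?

1945-03-05 is a Monday.
From 1945-03-05 to 1945-11-01 is 242 days inclusive.
242 = 7 × 34 + 4, so there are 34 full weeks plus 4 extra days.
Each full week contributes 4 days from the set (Mon, Tue, Wed, Fri): 34 × 4 = 136.
The 4 extra days are Mon, Tue, Wed, Thu — 3 of them qualify.
Total: 136 + 3 = 139.

139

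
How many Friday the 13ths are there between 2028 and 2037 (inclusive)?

17

Friday-the-13ths by year:
2028: Oct
2029: Apr, Jul
2030: Sep, Dec
2031: Jun
2032: Feb, Aug
2033: May
2034: Jan, Oct
2035: Apr, Jul
2036: Jun
2037: Feb, Mar, Nov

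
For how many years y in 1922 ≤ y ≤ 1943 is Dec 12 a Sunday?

Day of week of December 12 in each year:
1922: Tue, 1923: Wed, 1924: Fri, 1925: Sat, 1926: Sun ✓, 1927: Mon, 1928: Wed, 1929: Thu, 1930: Fri, 1931: Sat, 1932: Mon, 1933: Tue, 1934: Wed, 1935: Thu, 1936: Sat, 1937: Sun ✓, 1938: Mon, 1939: Tue, 1940: Thu, 1941: Fri, 1942: Sat, 1943: Sun ✓
Sundays: 1926, 1937, 1943.

3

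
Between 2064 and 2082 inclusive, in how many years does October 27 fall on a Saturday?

Day of week of October 27 in each year:
2064: Mon, 2065: Tue, 2066: Wed, 2067: Thu, 2068: Sat ✓, 2069: Sun, 2070: Mon, 2071: Tue, 2072: Thu, 2073: Fri, 2074: Sat ✓, 2075: Sun, 2076: Tue, 2077: Wed, 2078: Thu, 2079: Fri, 2080: Sun, 2081: Mon, 2082: Tue
Saturdays: 2068, 2074.

2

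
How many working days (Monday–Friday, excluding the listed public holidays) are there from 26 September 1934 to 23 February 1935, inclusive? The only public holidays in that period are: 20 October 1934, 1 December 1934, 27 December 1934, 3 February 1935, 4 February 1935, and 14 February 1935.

105 working days

26 September 1934 is a Wednesday.
That's 151 days from start to end, counting both.
151 = 7 × 21 + 4, so there are 21 full weeks plus 4 extra days.
Each full week contributes 5 weekdays (Mon–Fri): 21 × 5 = 105.
The 4 extra days are Wed, Thu, Fri, Sat — 3 of them qualify.
Total: 105 + 3 = 108.
Holidays: 20 October 1934 (Sat); 1 December 1934 (Sat); 27 December 1934 (Thu); 3 February 1935 (Sun); 4 February 1935 (Mon); 14 February 1935 (Thu).
3 of the 6 holidays fall on weekdays; the rest are weekends and were already excluded.
Business days: 108 − 3 = 105.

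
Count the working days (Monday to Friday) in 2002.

1 January 2002 is a Tuesday.
That's 365 days from start to end, counting both.
365 = 7 × 52 + 1, so there are 52 full weeks plus 1 extra day.
Each full week contributes 5 weekdays (Mon–Fri): 52 × 5 = 260.
The 1 extra day is Tue — 1 of them qualifies.
Total: 260 + 1 = 261.

261 weekdays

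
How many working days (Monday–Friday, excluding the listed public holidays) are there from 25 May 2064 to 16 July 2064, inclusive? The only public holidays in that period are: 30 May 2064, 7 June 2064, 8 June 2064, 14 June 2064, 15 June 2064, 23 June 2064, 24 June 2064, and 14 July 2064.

25 May 2064 is a Sunday.
That's 53 days from start to end, counting both.
53 = 7 × 7 + 4, so there are 7 full weeks plus 4 extra days.
Each full week contributes 5 weekdays (Mon–Fri): 7 × 5 = 35.
The 4 extra days are Sunday, Monday, Tuesday, Wednesday — 3 of them qualify.
Total: 35 + 3 = 38.
Holidays: 30 May 2064 (Fri); 7 June 2064 (Sat); 8 June 2064 (Sun); 14 June 2064 (Sat); 15 June 2064 (Sun); 23 June 2064 (Mon); 24 June 2064 (Tue); 14 July 2064 (Mon).
4 of the 8 holidays fall on weekdays; the rest are weekends and were already excluded.
Business days: 38 − 4 = 34.

34 working days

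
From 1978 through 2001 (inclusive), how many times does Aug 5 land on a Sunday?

Day of week of August 5 in each year:
1978: Sat, 1979: Sun ✓, 1980: Tue, 1981: Wed, 1982: Thu, 1983: Fri, 1984: Sun ✓, 1985: Mon, 1986: Tue, 1987: Wed, 1988: Fri, 1989: Sat, 1990: Sun ✓, 1991: Mon, 1992: Wed, 1993: Thu, 1994: Fri, 1995: Sat, 1996: Mon, 1997: Tue, 1998: Wed, 1999: Thu, 2000: Sat, 2001: Sun ✓
Sundays: 1979, 1984, 1990, 2001.

4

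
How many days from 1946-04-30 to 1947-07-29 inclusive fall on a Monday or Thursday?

1946-04-30 is a Tuesday.
That's 456 days from start to end, counting both.
456 = 7 × 65 + 1, so there are 65 full weeks plus 1 extra day.
Each full week contributes 2 days from the set (Mon, Thu): 65 × 2 = 130.
The 1 extra day is Tue — none qualify.
Total: 130 + 0 = 130.

130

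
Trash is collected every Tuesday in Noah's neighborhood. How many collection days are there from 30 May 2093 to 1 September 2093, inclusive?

30 May 2093 is a Saturday.
That's 95 days from start to end, counting both.
95 = 7 × 13 + 4, so there are 13 full weeks plus 4 extra days.
Each full week contributes one Tuesday: 13 so far.
The 4 extra days are Saturday, Sunday, Monday, Tuesday — 1 of them qualifies.
Total: 13 + 1 = 14.

14 Tuesdays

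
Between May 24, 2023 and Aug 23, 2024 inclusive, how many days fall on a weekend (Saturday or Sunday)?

130

May 24, 2023 is a Wednesday.
That's 458 days from start to end, counting both.
458 = 7 × 65 + 3, so there are 65 full weeks plus 3 extra days.
Each full week contributes 2 weekend days (Sat, Sun): 65 × 2 = 130.
The 3 extra days are Wednesday, Thursday, Friday — none qualify.
Total: 130 + 0 = 130.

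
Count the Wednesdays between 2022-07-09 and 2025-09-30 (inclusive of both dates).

168

2022-07-09 is a Saturday.
That's 1180 days from start to end, counting both.
1180 = 7 × 168 + 4, so there are 168 full weeks plus 4 extra days.
Each full week contributes one Wednesday: 168 so far.
The 4 extra days are Sat, Sun, Mon, Tue — none qualify.
Total: 168 + 0 = 168.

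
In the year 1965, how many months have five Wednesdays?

4

A month has five Wednesdays exactly when Wednesday falls within its first (length − 28) days.
Jan: 31 days, starts Fri → 5 of Fri, Sat, Sun
Feb: 28 days, starts Mon → 5 of (none)
Mar: 31 days, starts Mon → 5 of Mon, Tue, Wed ✓
Apr: 30 days, starts Thu → 5 of Thu, Fri
May: 31 days, starts Sat → 5 of Sat, Sun, Mon
Jun: 30 days, starts Tue → 5 of Tue, Wed ✓
Jul: 31 days, starts Thu → 5 of Thu, Fri, Sat
Aug: 31 days, starts Sun → 5 of Sun, Mon, Tue
Sep: 30 days, starts Wed → 5 of Wed, Thu ✓
Oct: 31 days, starts Fri → 5 of Fri, Sat, Sun
Nov: 30 days, starts Mon → 5 of Mon, Tue
Dec: 31 days, starts Wed → 5 of Wed, Thu, Fri ✓
Months with five Wednesdays: Mar, Jun, Sep, Dec.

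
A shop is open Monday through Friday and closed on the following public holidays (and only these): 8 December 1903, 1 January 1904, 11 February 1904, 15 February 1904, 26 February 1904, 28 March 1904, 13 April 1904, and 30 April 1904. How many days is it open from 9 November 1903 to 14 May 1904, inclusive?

128

9 November 1903 is a Monday.
That's 188 days from start to end, counting both.
188 = 7 × 26 + 6, so there are 26 full weeks plus 6 extra days.
Each full week contributes 5 weekdays (Mon–Fri): 26 × 5 = 130.
The 6 extra days are Mon, Tue, Wed, Thu, Fri, Sat — 5 of them qualify.
Total: 130 + 5 = 135.
Holidays: 8 December 1903 (Tue); 1 January 1904 (Fri); 11 February 1904 (Thu); 15 February 1904 (Mon); 26 February 1904 (Fri); 28 March 1904 (Mon); 13 April 1904 (Wed); 30 April 1904 (Sat).
7 of the 8 holidays fall on weekdays; the rest are weekends and were already excluded.
Business days: 135 − 7 = 128.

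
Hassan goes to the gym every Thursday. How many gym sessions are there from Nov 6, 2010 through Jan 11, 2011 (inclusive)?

9 Thursdays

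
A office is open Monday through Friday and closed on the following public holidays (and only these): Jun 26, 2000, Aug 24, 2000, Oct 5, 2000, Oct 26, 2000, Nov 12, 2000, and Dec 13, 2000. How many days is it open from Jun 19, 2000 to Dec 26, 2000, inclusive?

Jun 19, 2000 is a Monday.
The range spans 191 days (inclusive of both endpoints).
191 = 7 × 27 + 2, so there are 27 full weeks plus 2 extra days.
Each full week contributes 5 weekdays (Mon–Fri): 27 × 5 = 135.
The 2 extra days are Monday, Tuesday — 2 of them qualify.
Total: 135 + 2 = 137.
Holidays: Jun 26, 2000 (Mon); Aug 24, 2000 (Thu); Oct 5, 2000 (Thu); Oct 26, 2000 (Thu); Nov 12, 2000 (Sun); Dec 13, 2000 (Wed).
5 of the 6 holidays fall on weekdays; the rest are weekends and were already excluded.
Business days: 137 − 5 = 132.

132 working days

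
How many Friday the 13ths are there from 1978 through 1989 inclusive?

22

Friday-the-13ths by year:
1978: Jan, Oct
1979: Apr, Jul
1980: Jun
1981: Feb, Mar, Nov
1982: Aug
1983: May
1984: Jan, Apr, Jul
1985: Sep, Dec
1986: Jun
1987: Feb, Mar, Nov
1988: May
1989: Jan, Oct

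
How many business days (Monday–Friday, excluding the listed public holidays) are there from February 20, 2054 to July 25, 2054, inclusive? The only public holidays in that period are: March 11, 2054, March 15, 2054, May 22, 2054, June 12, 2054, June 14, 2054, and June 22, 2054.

107 business days

February 20, 2054 is a Friday.
The range spans 156 days (inclusive of both endpoints).
156 = 7 × 22 + 2, so there are 22 full weeks plus 2 extra days.
Each full week contributes 5 weekdays (Mon–Fri): 22 × 5 = 110.
The 2 extra days are Fri, Sat — 1 of them qualifies.
Total: 110 + 1 = 111.
Holidays: March 11, 2054 (Wed); March 15, 2054 (Sun); May 22, 2054 (Fri); June 12, 2054 (Fri); June 14, 2054 (Sun); June 22, 2054 (Mon).
4 of the 6 holidays fall on weekdays; the rest are weekends and were already excluded.
Business days: 111 − 4 = 107.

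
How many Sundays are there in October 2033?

5

Oct 1, 2033 is a Saturday.
From Oct 1, 2033 to Oct 31, 2033 is 31 days inclusive.
31 = 7 × 4 + 3, so there are 4 full weeks plus 3 extra days.
Each full week contributes one Sunday: 4 so far.
The 3 extra days are Sat, Sun, Mon — 1 of them qualifies.
Total: 4 + 1 = 5.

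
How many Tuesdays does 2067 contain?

January 1, 2067 is a Saturday.
The range spans 365 days (inclusive of both endpoints).
365 = 7 × 52 + 1, so there are 52 full weeks plus 1 extra day.
Each full week contributes one Tuesday: 52 so far.
The 1 extra day is Saturday — none qualify.
Total: 52 + 0 = 52.

52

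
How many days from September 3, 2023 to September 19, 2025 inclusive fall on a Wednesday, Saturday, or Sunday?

September 3, 2023 is a Sunday.
The range spans 748 days (inclusive of both endpoints).
748 = 7 × 106 + 6, so there are 106 full weeks plus 6 extra days.
Each full week contributes 3 days from the set (Wed, Sat, Sun): 106 × 3 = 318.
The 6 extra days are Sunday, Monday, Tuesday, Wednesday, Thursday, Friday — 2 of them qualify.
Total: 318 + 2 = 320.

320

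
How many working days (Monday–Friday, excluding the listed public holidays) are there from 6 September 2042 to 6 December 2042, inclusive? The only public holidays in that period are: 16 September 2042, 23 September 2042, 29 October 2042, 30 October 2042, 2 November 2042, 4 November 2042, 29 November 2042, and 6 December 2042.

60

6 September 2042 is a Saturday.
From 6 September 2042 to 6 December 2042 is 92 days inclusive.
92 = 7 × 13 + 1, so there are 13 full weeks plus 1 extra day.
Each full week contributes 5 weekdays (Mon–Fri): 13 × 5 = 65.
The 1 extra day is Sat — none qualify.
Total: 65 + 0 = 65.
Holidays: 16 September 2042 (Tue); 23 September 2042 (Tue); 29 October 2042 (Wed); 30 October 2042 (Thu); 2 November 2042 (Sun); 4 November 2042 (Tue); 29 November 2042 (Sat); 6 December 2042 (Sat).
5 of the 8 holidays fall on weekdays; the rest are weekends and were already excluded.
Business days: 65 − 5 = 60.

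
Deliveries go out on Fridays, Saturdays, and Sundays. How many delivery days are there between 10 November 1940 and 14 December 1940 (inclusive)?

10 November 1940 is a Sunday.
From 10 November 1940 to 14 December 1940 is 35 days inclusive.
35 = 7 × 5, so the span is exactly 5 full weeks.
Each full week contributes 3 days from the set (Fri, Sat, Sun): 5 × 3 = 15.

15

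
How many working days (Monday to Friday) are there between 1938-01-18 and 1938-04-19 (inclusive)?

66

1938-01-18 is a Tuesday.
That's 92 days from start to end, counting both.
92 = 7 × 13 + 1, so there are 13 full weeks plus 1 extra day.
Each full week contributes 5 weekdays (Mon–Fri): 13 × 5 = 65.
The 1 extra day is Tue — 1 of them qualifies.
Total: 65 + 1 = 66.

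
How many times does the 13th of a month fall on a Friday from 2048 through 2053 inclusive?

9

Friday-the-13ths by year:
2048: Mar, Nov
2049: Aug
2050: May
2051: Jan, Oct
2052: Sep, Dec
2053: Jun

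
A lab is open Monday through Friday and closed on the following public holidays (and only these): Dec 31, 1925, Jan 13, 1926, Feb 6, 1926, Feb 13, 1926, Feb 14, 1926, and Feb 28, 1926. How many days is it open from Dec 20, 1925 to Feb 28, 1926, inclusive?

48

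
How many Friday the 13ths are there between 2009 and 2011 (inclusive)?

Friday-the-13ths by year:
2009: Feb, Mar, Nov
2010: Aug
2011: May

5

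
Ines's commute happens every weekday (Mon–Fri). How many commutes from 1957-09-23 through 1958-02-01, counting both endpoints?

95

1957-09-23 is a Monday.
That's 132 days from start to end, counting both.
132 = 7 × 18 + 6, so there are 18 full weeks plus 6 extra days.
Each full week contributes 5 weekdays (Mon–Fri): 18 × 5 = 90.
The 6 extra days are Mon, Tue, Wed, Thu, Fri, Sat — 5 of them qualify.
Total: 90 + 5 = 95.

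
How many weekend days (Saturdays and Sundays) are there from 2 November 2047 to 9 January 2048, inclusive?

20

2 November 2047 is a Saturday.
From 2 November 2047 to 9 January 2048 is 69 days inclusive.
69 = 7 × 9 + 6, so there are 9 full weeks plus 6 extra days.
Each full week contributes 2 weekend days (Sat, Sun): 9 × 2 = 18.
The 6 extra days are Saturday, Sunday, Monday, Tuesday, Wednesday, Thursday — 2 of them qualify.
Total: 18 + 2 = 20.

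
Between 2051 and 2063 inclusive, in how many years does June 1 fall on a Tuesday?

Day of week of June 1 in each year:
2051: Thu, 2052: Sat, 2053: Sun, 2054: Mon, 2055: Tue ✓, 2056: Thu, 2057: Fri, 2058: Sat, 2059: Sun, 2060: Tue ✓, 2061: Wed, 2062: Thu, 2063: Fri
Tuesdays: 2055, 2060.

2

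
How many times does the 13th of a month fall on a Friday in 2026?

3

The 13th falls on a Friday when the month's 13th has weekday Fri.
Jan 13 is Tue; Feb 13 is Fri ✓; Mar 13 is Fri ✓; Apr 13 is Mon; May 13 is Wed; Jun 13 is Sat; Jul 13 is Mon; Aug 13 is Thu; Sep 13 is Sun; Oct 13 is Tue; Nov 13 is Fri ✓; Dec 13 is Sun.
Friday the 13ths: Feb, Mar, Nov.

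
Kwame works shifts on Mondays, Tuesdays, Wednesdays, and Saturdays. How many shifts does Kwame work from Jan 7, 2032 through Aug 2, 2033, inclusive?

Jan 7, 2032 is a Wednesday.
The range spans 574 days (inclusive of both endpoints).
574 = 7 × 82, so the span is exactly 82 full weeks.
Each full week contributes 4 days from the set (Mon, Tue, Wed, Sat): 82 × 4 = 328.
Total: 328.

328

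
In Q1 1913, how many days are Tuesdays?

12

1913-01-01 is a Wednesday.
From 1913-01-01 to 1913-03-31 is 90 days inclusive.
90 = 7 × 12 + 6, so there are 12 full weeks plus 6 extra days.
Each full week contributes one Tuesday: 12 so far.
The 6 extra days are Wednesday, Thursday, Friday, Saturday, Sunday, Monday — none qualify.
Total: 12 + 0 = 12.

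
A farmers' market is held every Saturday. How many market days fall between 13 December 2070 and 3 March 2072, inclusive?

64

13 December 2070 is a Saturday.
That's 447 days from start to end, counting both.
447 = 7 × 63 + 6, so there are 63 full weeks plus 6 extra days.
Each full week contributes one Saturday: 63 so far.
The 6 extra days are Sat, Sun, Mon, Tue, Wed, Thu — 1 of them qualifies.
Total: 63 + 1 = 64.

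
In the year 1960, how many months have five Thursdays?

A month has five Thursdays exactly when Thursday falls within its first (length − 28) days.
Jan: 31 days, starts Fri → 5 of Fri, Sat, Sun
Feb: 29 days, starts Mon → 5 of Mon
Mar: 31 days, starts Tue → 5 of Tue, Wed, Thu ✓
Apr: 30 days, starts Fri → 5 of Fri, Sat
May: 31 days, starts Sun → 5 of Sun, Mon, Tue
Jun: 30 days, starts Wed → 5 of Wed, Thu ✓
Jul: 31 days, starts Fri → 5 of Fri, Sat, Sun
Aug: 31 days, starts Mon → 5 of Mon, Tue, Wed
Sep: 30 days, starts Thu → 5 of Thu, Fri ✓
Oct: 31 days, starts Sat → 5 of Sat, Sun, Mon
Nov: 30 days, starts Tue → 5 of Tue, Wed
Dec: 31 days, starts Thu → 5 of Thu, Fri, Sat ✓
Months with five Thursdays: Mar, Jun, Sep, Dec.

4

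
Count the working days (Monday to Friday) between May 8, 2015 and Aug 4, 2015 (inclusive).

63

May 8, 2015 is a Friday.
The range spans 89 days (inclusive of both endpoints).
89 = 7 × 12 + 5, so there are 12 full weeks plus 5 extra days.
Each full week contributes 5 weekdays (Mon–Fri): 12 × 5 = 60.
The 5 extra days are Friday, Saturday, Sunday, Monday, Tuesday — 3 of them qualify.
Total: 60 + 3 = 63.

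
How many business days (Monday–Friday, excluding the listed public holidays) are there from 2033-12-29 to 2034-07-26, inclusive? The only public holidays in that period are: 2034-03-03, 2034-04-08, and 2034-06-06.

2033-12-29 is a Thursday.
The range spans 210 days (inclusive of both endpoints).
210 = 7 × 30, so the span is exactly 30 full weeks.
Each full week contributes 5 weekdays (Mon–Fri): 30 × 5 = 150.
Holidays: 2034-03-03 (Fri); 2034-04-08 (Sat); 2034-06-06 (Tue).
2 of the 3 holidays fall on weekdays; the rest are weekends and were already excluded.
Business days: 150 − 2 = 148.

148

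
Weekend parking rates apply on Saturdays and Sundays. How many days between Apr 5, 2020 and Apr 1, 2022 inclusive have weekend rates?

207

Apr 5, 2020 is a Sunday.
From Apr 5, 2020 to Apr 1, 2022 is 727 days inclusive.
727 = 7 × 103 + 6, so there are 103 full weeks plus 6 extra days.
Each full week contributes 2 weekend days (Sat, Sun): 103 × 2 = 206.
The 6 extra days are Sun, Mon, Tue, Wed, Thu, Fri — 1 of them qualifies.
Total: 206 + 1 = 207.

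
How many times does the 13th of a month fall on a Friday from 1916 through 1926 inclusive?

18

Friday-the-13ths by year:
1916: Oct
1917: Apr, Jul
1918: Sep, Dec
1919: Jun
1920: Feb, Aug
1921: May
1922: Jan, Oct
1923: Apr, Jul
1924: Jun
1925: Feb, Mar, Nov
1926: Aug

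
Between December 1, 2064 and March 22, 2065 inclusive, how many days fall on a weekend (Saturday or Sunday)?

December 1, 2064 is a Monday.
The range spans 112 days (inclusive of both endpoints).
112 = 7 × 16, so the span is exactly 16 full weeks.
Each full week contributes 2 weekend days (Sat, Sun): 16 × 2 = 32.

32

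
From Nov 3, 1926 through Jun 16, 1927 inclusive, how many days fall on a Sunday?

Nov 3, 1926 is a Wednesday.
The range spans 226 days (inclusive of both endpoints).
226 = 7 × 32 + 2, so there are 32 full weeks plus 2 extra days.
Each full week contributes one Sunday: 32 so far.
The 2 extra days are Wednesday, Thursday — none qualify.
Total: 32 + 0 = 32.

32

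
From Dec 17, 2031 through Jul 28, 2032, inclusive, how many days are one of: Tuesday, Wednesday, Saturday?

Dec 17, 2031 is a Wednesday.
The range spans 225 days (inclusive of both endpoints).
225 = 7 × 32 + 1, so there are 32 full weeks plus 1 extra day.
Each full week contributes 3 days from the set (Tue, Wed, Sat): 32 × 3 = 96.
The 1 extra day is Wednesday — 1 of them qualifies.
Total: 96 + 1 = 97.

97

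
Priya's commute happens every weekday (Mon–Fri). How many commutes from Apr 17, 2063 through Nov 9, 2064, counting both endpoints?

409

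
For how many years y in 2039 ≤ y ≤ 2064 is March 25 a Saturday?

Day of week of March 25 in each year:
2039: Fri, 2040: Sun, 2041: Mon, 2042: Tue, 2043: Wed, 2044: Fri, 2045: Sat ✓, 2046: Sun, 2047: Mon, 2048: Wed, 2049: Thu, 2050: Fri, 2051: Sat ✓, 2052: Mon, 2053: Tue, 2054: Wed, 2055: Thu, 2056: Sat ✓, 2057: Sun, 2058: Mon, 2059: Tue, 2060: Thu, 2061: Fri, 2062: Sat ✓, 2063: Sun, 2064: Tue
Saturdays: 2045, 2051, 2056, 2062.

4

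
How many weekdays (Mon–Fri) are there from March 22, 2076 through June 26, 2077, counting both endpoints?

330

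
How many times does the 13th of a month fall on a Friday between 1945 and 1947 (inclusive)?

5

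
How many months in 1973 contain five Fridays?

4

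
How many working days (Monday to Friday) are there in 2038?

Jan 1, 2038 is a Friday.
The range spans 365 days (inclusive of both endpoints).
365 = 7 × 52 + 1, so there are 52 full weeks plus 1 extra day.
Each full week contributes 5 weekdays (Mon–Fri): 52 × 5 = 260.
The 1 extra day is Fri — 1 of them qualifies.
Total: 260 + 1 = 261.

261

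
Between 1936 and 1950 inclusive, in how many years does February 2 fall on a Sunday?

3

Day of week of February 2 in each year:
1936: Sun ✓, 1937: Tue, 1938: Wed, 1939: Thu, 1940: Fri, 1941: Sun ✓, 1942: Mon, 1943: Tue, 1944: Wed, 1945: Fri, 1946: Sat, 1947: Sun ✓, 1948: Mon, 1949: Wed, 1950: Thu
Sundays: 1936, 1941, 1947.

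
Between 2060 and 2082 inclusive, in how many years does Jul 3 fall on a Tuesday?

Day of week of July 3 in each year:
2060: Sat, 2061: Sun, 2062: Mon, 2063: Tue ✓, 2064: Thu, 2065: Fri, 2066: Sat, 2067: Sun, 2068: Tue ✓, 2069: Wed, 2070: Thu, 2071: Fri, 2072: Sun, 2073: Mon, 2074: Tue ✓, 2075: Wed, 2076: Fri, 2077: Sat, 2078: Sun, 2079: Mon, 2080: Wed, 2081: Thu, 2082: Fri
Tuesdays: 2063, 2068, 2074.

3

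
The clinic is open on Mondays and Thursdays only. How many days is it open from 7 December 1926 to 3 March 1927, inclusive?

7 December 1926 is a Tuesday.
That's 87 days from start to end, counting both.
87 = 7 × 12 + 3, so there are 12 full weeks plus 3 extra days.
Each full week contributes 2 days from the set (Mon, Thu): 12 × 2 = 24.
The 3 extra days are Tuesday, Wednesday, Thursday — 1 of them qualifies.
Total: 24 + 1 = 25.

25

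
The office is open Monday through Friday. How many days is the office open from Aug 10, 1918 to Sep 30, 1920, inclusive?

559 weekdays

Aug 10, 1918 is a Saturday.
That's 783 days from start to end, counting both.
783 = 7 × 111 + 6, so there are 111 full weeks plus 6 extra days.
Each full week contributes 5 weekdays (Mon–Fri): 111 × 5 = 555.
The 6 extra days are Saturday, Sunday, Monday, Tuesday, Wednesday, Thursday — 4 of them qualify.
Total: 555 + 4 = 559.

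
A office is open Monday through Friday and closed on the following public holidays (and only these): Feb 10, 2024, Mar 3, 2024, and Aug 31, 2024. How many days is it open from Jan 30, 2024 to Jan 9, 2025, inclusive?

248

Jan 30, 2024 is a Tuesday.
From Jan 30, 2024 to Jan 9, 2025 is 346 days inclusive.
346 = 7 × 49 + 3, so there are 49 full weeks plus 3 extra days.
Each full week contributes 5 weekdays (Mon–Fri): 49 × 5 = 245.
The 3 extra days are Tuesday, Wednesday, Thursday — 3 of them qualify.
Total: 245 + 3 = 248.
Holidays: Feb 10, 2024 (Sat); Mar 3, 2024 (Sun); Aug 31, 2024 (Sat).
None of the 3 holidays fall on a weekday, so nothing to subtract.
Business days: 248 − 0 = 248.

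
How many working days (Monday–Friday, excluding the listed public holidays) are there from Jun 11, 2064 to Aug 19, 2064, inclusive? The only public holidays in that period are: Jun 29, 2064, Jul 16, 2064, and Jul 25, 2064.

48 working days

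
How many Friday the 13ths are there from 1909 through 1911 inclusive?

4

Friday-the-13ths by year:
1909: Aug
1910: May
1911: Jan, Oct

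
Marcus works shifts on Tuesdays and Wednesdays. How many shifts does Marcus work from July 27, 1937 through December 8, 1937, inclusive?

July 27, 1937 is a Tuesday.
From July 27, 1937 to December 8, 1937 is 135 days inclusive.
135 = 7 × 19 + 2, so there are 19 full weeks plus 2 extra days.
Each full week contributes 2 days from the set (Tue, Wed): 19 × 2 = 38.
The 2 extra days are Tuesday, Wednesday — 2 of them qualify.
Total: 38 + 2 = 40.

40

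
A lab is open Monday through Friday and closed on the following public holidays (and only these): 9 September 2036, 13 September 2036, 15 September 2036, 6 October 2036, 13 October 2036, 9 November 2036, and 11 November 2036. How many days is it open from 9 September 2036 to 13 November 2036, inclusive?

43

9 September 2036 is a Tuesday.
That's 66 days from start to end, counting both.
66 = 7 × 9 + 3, so there are 9 full weeks plus 3 extra days.
Each full week contributes 5 weekdays (Mon–Fri): 9 × 5 = 45.
The 3 extra days are Tue, Wed, Thu — 3 of them qualify.
Total: 45 + 3 = 48.
Holidays: 9 September 2036 (Tue); 13 September 2036 (Sat); 15 September 2036 (Mon); 6 October 2036 (Mon); 13 October 2036 (Mon); 9 November 2036 (Sun); 11 November 2036 (Tue).
5 of the 7 holidays fall on weekdays; the rest are weekends and were already excluded.
Business days: 48 − 5 = 43.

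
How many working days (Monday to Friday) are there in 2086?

January 1, 2086 is a Tuesday.
That's 365 days from start to end, counting both.
365 = 7 × 52 + 1, so there are 52 full weeks plus 1 extra day.
Each full week contributes 5 weekdays (Mon–Fri): 52 × 5 = 260.
The 1 extra day is Tue — 1 of them qualifies.
Total: 260 + 1 = 261.

261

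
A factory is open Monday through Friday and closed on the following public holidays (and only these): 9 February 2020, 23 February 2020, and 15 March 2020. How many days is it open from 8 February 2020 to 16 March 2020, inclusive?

8 February 2020 is a Saturday.
That's 38 days from start to end, counting both.
38 = 7 × 5 + 3, so there are 5 full weeks plus 3 extra days.
Each full week contributes 5 weekdays (Mon–Fri): 5 × 5 = 25.
The 3 extra days are Saturday, Sunday, Monday — 1 of them qualifies.
Total: 25 + 1 = 26.
Holidays: 9 February 2020 (Sun); 23 February 2020 (Sun); 15 March 2020 (Sun).
None of the 3 holidays fall on a weekday, so nothing to subtract.
Business days: 26 − 0 = 26.

26 business days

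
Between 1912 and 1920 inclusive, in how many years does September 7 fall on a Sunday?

2

Day of week of September 7 in each year:
1912: Sat, 1913: Sun ✓, 1914: Mon, 1915: Tue, 1916: Thu, 1917: Fri, 1918: Sat, 1919: Sun ✓, 1920: Tue
Sundays: 1913, 1919.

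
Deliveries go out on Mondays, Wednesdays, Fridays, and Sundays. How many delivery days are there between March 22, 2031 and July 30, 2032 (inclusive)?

March 22, 2031 is a Saturday.
That's 497 days from start to end, counting both.
497 = 7 × 71, so the span is exactly 71 full weeks.
Each full week contributes 4 days from the set (Mon, Wed, Fri, Sun): 71 × 4 = 284.
Total: 284.

284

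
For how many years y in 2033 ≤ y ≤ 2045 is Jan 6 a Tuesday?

2

Day of week of January 6 in each year:
2033: Thu, 2034: Fri, 2035: Sat, 2036: Sun, 2037: Tue ✓, 2038: Wed, 2039: Thu, 2040: Fri, 2041: Sun, 2042: Mon, 2043: Tue ✓, 2044: Wed, 2045: Fri
Tuesdays: 2037, 2043.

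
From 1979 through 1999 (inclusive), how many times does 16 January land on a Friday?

3

Day of week of January 16 in each year:
1979: Tue, 1980: Wed, 1981: Fri ✓, 1982: Sat, 1983: Sun, 1984: Mon, 1985: Wed, 1986: Thu, 1987: Fri ✓, 1988: Sat, 1989: Mon, 1990: Tue, 1991: Wed, 1992: Thu, 1993: Sat, 1994: Sun, 1995: Mon, 1996: Tue, 1997: Thu, 1998: Fri ✓, 1999: Sat
Fridays: 1981, 1987, 1998.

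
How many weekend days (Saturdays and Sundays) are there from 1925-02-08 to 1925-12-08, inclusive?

87

1925-02-08 is a Sunday.
That's 304 days from start to end, counting both.
304 = 7 × 43 + 3, so there are 43 full weeks plus 3 extra days.
Each full week contributes 2 weekend days (Sat, Sun): 43 × 2 = 86.
The 3 extra days are Sunday, Monday, Tuesday — 1 of them qualifies.
Total: 86 + 1 = 87.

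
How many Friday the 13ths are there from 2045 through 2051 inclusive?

Friday-the-13ths by year:
2045: Jan, Oct
2046: Apr, Jul
2047: Sep, Dec
2048: Mar, Nov
2049: Aug
2050: May
2051: Jan, Oct

12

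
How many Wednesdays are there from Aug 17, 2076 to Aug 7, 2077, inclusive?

Aug 17, 2076 is a Monday.
That's 356 days from start to end, counting both.
356 = 7 × 50 + 6, so there are 50 full weeks plus 6 extra days.
Each full week contributes one Wednesday: 50 so far.
The 6 extra days are Mon, Tue, Wed, Thu, Fri, Sat — 1 of them qualifies.
Total: 50 + 1 = 51.

51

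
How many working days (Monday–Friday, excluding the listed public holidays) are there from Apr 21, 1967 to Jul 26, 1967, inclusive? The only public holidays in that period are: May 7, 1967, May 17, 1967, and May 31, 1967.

Apr 21, 1967 is a Friday.
From Apr 21, 1967 to Jul 26, 1967 is 97 days inclusive.
97 = 7 × 13 + 6, so there are 13 full weeks plus 6 extra days.
Each full week contributes 5 weekdays (Mon–Fri): 13 × 5 = 65.
The 6 extra days are Friday, Saturday, Sunday, Monday, Tuesday, Wednesday — 4 of them qualify.
Total: 65 + 4 = 69.
Holidays: May 7, 1967 (Sun); May 17, 1967 (Wed); May 31, 1967 (Wed).
2 of the 3 holidays fall on weekdays; the rest are weekends and were already excluded.
Business days: 69 − 2 = 67.

67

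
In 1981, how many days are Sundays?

52

Jan 1, 1981 is a Thursday.
From Jan 1, 1981 to Dec 31, 1981 is 365 days inclusive.
365 = 7 × 52 + 1, so there are 52 full weeks plus 1 extra day.
Each full week contributes one Sunday: 52 so far.
The 1 extra day is Thu — none qualify.
Total: 52 + 0 = 52.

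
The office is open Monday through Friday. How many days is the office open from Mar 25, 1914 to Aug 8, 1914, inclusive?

Mar 25, 1914 is a Wednesday.
From Mar 25, 1914 to Aug 8, 1914 is 137 days inclusive.
137 = 7 × 19 + 4, so there are 19 full weeks plus 4 extra days.
Each full week contributes 5 weekdays (Mon–Fri): 19 × 5 = 95.
The 4 extra days are Wednesday, Thursday, Friday, Saturday — 3 of them qualify.
Total: 95 + 3 = 98.

98 weekdays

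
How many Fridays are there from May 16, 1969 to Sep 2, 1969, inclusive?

May 16, 1969 is a Friday.
From May 16, 1969 to Sep 2, 1969 is 110 days inclusive.
110 = 7 × 15 + 5, so there are 15 full weeks plus 5 extra days.
Each full week contributes one Friday: 15 so far.
The 5 extra days are Fri, Sat, Sun, Mon, Tue — 1 of them qualifies.
Total: 15 + 1 = 16.

16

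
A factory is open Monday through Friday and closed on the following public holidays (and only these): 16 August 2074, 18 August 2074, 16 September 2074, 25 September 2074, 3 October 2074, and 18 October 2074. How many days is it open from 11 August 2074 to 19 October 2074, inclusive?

46

11 August 2074 is a Saturday.
That's 70 days from start to end, counting both.
70 = 7 × 10, so the span is exactly 10 full weeks.
Each full week contributes 5 weekdays (Mon–Fri): 10 × 5 = 50.
Holidays: 16 August 2074 (Thu); 18 August 2074 (Sat); 16 September 2074 (Sun); 25 September 2074 (Tue); 3 October 2074 (Wed); 18 October 2074 (Thu).
4 of the 6 holidays fall on weekdays; the rest are weekends and were already excluded.
Business days: 50 − 4 = 46.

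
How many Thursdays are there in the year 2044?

52

January 1, 2044 is a Friday.
From January 1, 2044 to December 31, 2044 is 366 days inclusive.
366 = 7 × 52 + 2, so there are 52 full weeks plus 2 extra days.
Each full week contributes one Thursday: 52 so far.
The 2 extra days are Friday, Saturday — none qualify.
Total: 52 + 0 = 52.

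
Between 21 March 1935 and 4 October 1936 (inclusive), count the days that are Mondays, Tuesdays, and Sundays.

241

21 March 1935 is a Thursday.
That's 564 days from start to end, counting both.
564 = 7 × 80 + 4, so there are 80 full weeks plus 4 extra days.
Each full week contributes 3 days from the set (Mon, Tue, Sun): 80 × 3 = 240.
The 4 extra days are Thursday, Friday, Saturday, Sunday — 1 of them qualifies.
Total: 240 + 1 = 241.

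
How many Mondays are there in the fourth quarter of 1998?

1998-10-01 is a Thursday.
The range spans 92 days (inclusive of both endpoints).
92 = 7 × 13 + 1, so there are 13 full weeks plus 1 extra day.
Each full week contributes one Monday: 13 so far.
The 1 extra day is Thursday — none qualify.
Total: 13 + 0 = 13.

13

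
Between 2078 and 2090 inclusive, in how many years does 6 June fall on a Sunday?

2

Day of week of June 6 in each year:
2078: Mon, 2079: Tue, 2080: Thu, 2081: Fri, 2082: Sat, 2083: Sun ✓, 2084: Tue, 2085: Wed, 2086: Thu, 2087: Fri, 2088: Sun ✓, 2089: Mon, 2090: Tue
Sundays: 2083, 2088.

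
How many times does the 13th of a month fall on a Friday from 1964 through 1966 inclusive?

Friday-the-13ths by year:
1964: Mar, Nov
1965: Aug
1966: May

4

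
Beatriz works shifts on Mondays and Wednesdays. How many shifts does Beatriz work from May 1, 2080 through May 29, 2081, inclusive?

May 1, 2080 is a Wednesday.
From May 1, 2080 to May 29, 2081 is 394 days inclusive.
394 = 7 × 56 + 2, so there are 56 full weeks plus 2 extra days.
Each full week contributes 2 days from the set (Mon, Wed): 56 × 2 = 112.
The 2 extra days are Wednesday, Thursday — 1 of them qualifies.
Total: 112 + 1 = 113.

113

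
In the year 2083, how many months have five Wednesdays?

A month has five Wednesdays exactly when Wednesday falls within its first (length − 28) days.
Jan: 31 days, starts Fri → 5 of Fri, Sat, Sun
Feb: 28 days, starts Mon → 5 of (none)
Mar: 31 days, starts Mon → 5 of Mon, Tue, Wed ✓
Apr: 30 days, starts Thu → 5 of Thu, Fri
May: 31 days, starts Sat → 5 of Sat, Sun, Mon
Jun: 30 days, starts Tue → 5 of Tue, Wed ✓
Jul: 31 days, starts Thu → 5 of Thu, Fri, Sat
Aug: 31 days, starts Sun → 5 of Sun, Mon, Tue
Sep: 30 days, starts Wed → 5 of Wed, Thu ✓
Oct: 31 days, starts Fri → 5 of Fri, Sat, Sun
Nov: 30 days, starts Mon → 5 of Mon, Tue
Dec: 31 days, starts Wed → 5 of Wed, Thu, Fri ✓
Months with five Wednesdays: Mar, Jun, Sep, Dec.

4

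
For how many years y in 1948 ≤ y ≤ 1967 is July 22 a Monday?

2

Day of week of July 22 in each year:
1948: Thu, 1949: Fri, 1950: Sat, 1951: Sun, 1952: Tue, 1953: Wed, 1954: Thu, 1955: Fri, 1956: Sun, 1957: Mon ✓, 1958: Tue, 1959: Wed, 1960: Fri, 1961: Sat, 1962: Sun, 1963: Mon ✓, 1964: Wed, 1965: Thu, 1966: Fri, 1967: Sat
Mondays: 1957, 1963.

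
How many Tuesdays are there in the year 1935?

1 January 1935 is a Tuesday.
The range spans 365 days (inclusive of both endpoints).
365 = 7 × 52 + 1, so there are 52 full weeks plus 1 extra day.
Each full week contributes one Tuesday: 52 so far.
The 1 extra day is Tue — 1 of them qualifies.
Total: 52 + 1 = 53.

53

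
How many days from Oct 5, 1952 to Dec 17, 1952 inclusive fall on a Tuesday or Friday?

21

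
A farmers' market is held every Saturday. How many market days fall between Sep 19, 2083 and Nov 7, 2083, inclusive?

7

Sep 19, 2083 is a Sunday.
The range spans 50 days (inclusive of both endpoints).
50 = 7 × 7 + 1, so there are 7 full weeks plus 1 extra day.
Each full week contributes one Saturday: 7 so far.
The 1 extra day is Sunday — none qualify.
Total: 7 + 0 = 7.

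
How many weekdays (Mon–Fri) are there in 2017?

260

January 1, 2017 is a Sunday.
That's 365 days from start to end, counting both.
365 = 7 × 52 + 1, so there are 52 full weeks plus 1 extra day.
Each full week contributes 5 weekdays (Mon–Fri): 52 × 5 = 260.
The 1 extra day is Sun — none qualify.
Total: 260 + 0 = 260.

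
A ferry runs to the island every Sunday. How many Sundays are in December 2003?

4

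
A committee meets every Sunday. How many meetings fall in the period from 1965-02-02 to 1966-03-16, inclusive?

1965-02-02 is a Tuesday.
That's 408 days from start to end, counting both.
408 = 7 × 58 + 2, so there are 58 full weeks plus 2 extra days.
Each full week contributes one Sunday: 58 so far.
The 2 extra days are Tue, Wed — none qualify.
Total: 58 + 0 = 58.

58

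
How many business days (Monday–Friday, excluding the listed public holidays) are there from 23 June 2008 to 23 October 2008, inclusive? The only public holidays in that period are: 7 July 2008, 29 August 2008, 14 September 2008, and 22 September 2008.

23 June 2008 is a Monday.
That's 123 days from start to end, counting both.
123 = 7 × 17 + 4, so there are 17 full weeks plus 4 extra days.
Each full week contributes 5 weekdays (Mon–Fri): 17 × 5 = 85.
The 4 extra days are Mon, Tue, Wed, Thu — 4 of them qualify.
Total: 85 + 4 = 89.
Holidays: 7 July 2008 (Mon); 29 August 2008 (Fri); 14 September 2008 (Sun); 22 September 2008 (Mon).
3 of the 4 holidays fall on weekdays; the rest are weekends and were already excluded.
Business days: 89 − 3 = 86.

86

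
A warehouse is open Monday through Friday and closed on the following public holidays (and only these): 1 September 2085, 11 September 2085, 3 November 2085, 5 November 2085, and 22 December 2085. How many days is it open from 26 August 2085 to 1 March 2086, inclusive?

26 August 2085 is a Sunday.
The range spans 188 days (inclusive of both endpoints).
188 = 7 × 26 + 6, so there are 26 full weeks plus 6 extra days.
Each full week contributes 5 weekdays (Mon–Fri): 26 × 5 = 130.
The 6 extra days are Sun, Mon, Tue, Wed, Thu, Fri — 5 of them qualify.
Total: 130 + 5 = 135.
Holidays: 1 September 2085 (Sat); 11 September 2085 (Tue); 3 November 2085 (Sat); 5 November 2085 (Mon); 22 December 2085 (Sat).
2 of the 5 holidays fall on weekdays; the rest are weekends and were already excluded.
Business days: 135 − 2 = 133.

133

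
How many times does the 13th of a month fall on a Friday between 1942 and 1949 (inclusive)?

Friday-the-13ths by year:
1942: Feb, Mar, Nov
1943: Aug
1944: Oct
1945: Apr, Jul
1946: Sep, Dec
1947: Jun
1948: Feb, Aug
1949: May

13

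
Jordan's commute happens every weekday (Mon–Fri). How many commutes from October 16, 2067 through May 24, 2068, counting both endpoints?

159

October 16, 2067 is a Sunday.
The range spans 222 days (inclusive of both endpoints).
222 = 7 × 31 + 5, so there are 31 full weeks plus 5 extra days.
Each full week contributes 5 weekdays (Mon–Fri): 31 × 5 = 155.
The 5 extra days are Sunday, Monday, Tuesday, Wednesday, Thursday — 4 of them qualify.
Total: 155 + 4 = 159.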